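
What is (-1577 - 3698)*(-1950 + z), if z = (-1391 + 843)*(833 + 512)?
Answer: 3898277750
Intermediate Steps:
z = -737060 (z = -548*1345 = -737060)
(-1577 - 3698)*(-1950 + z) = (-1577 - 3698)*(-1950 - 737060) = -5275*(-739010) = 3898277750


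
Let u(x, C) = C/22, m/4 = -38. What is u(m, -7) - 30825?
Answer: -678157/22 ≈ -30825.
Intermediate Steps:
m = -152 (m = 4*(-38) = -152)
u(x, C) = C/22 (u(x, C) = C*(1/22) = C/22)
u(m, -7) - 30825 = (1/22)*(-7) - 30825 = -7/22 - 30825 = -678157/22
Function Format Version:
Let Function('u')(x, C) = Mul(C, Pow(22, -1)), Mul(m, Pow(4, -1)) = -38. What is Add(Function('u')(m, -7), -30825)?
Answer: Rational(-678157, 22) ≈ -30825.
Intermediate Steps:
m = -152 (m = Mul(4, -38) = -152)
Function('u')(x, C) = Mul(Rational(1, 22), C) (Function('u')(x, C) = Mul(C, Rational(1, 22)) = Mul(Rational(1, 22), C))
Add(Function('u')(m, -7), -30825) = Add(Mul(Rational(1, 22), -7), -30825) = Add(Rational(-7, 22), -30825) = Rational(-678157, 22)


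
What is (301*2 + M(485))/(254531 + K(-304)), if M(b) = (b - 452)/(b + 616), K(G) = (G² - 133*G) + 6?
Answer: 44189/28434059 ≈ 0.0015541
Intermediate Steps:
K(G) = 6 + G² - 133*G
M(b) = (-452 + b)/(616 + b)
(301*2 + M(485))/(254531 + K(-304)) = (301*2 + (-452 + 485)/(616 + 485))/(254531 + (6 + (-304)² - 133*(-304))) = (602 + 33/1101)/(254531 + (6 + 92416 + 40432)) = (602 + (1/1101)*33)/(254531 + 132854) = (602 + 11/367)/387385 = (220945/367)*(1/387385) = 44189/28434059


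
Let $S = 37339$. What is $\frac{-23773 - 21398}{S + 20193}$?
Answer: $- \frac{45171}{57532} \approx -0.78515$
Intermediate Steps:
$\frac{-23773 - 21398}{S + 20193} = \frac{-23773 - 21398}{37339 + 20193} = - \frac{45171}{57532}$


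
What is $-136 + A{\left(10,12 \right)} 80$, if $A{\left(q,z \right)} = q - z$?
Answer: $-296$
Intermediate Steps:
$-136 + A{\left(10,12 \right)} 80 = -136 + \left(10 - 12\right) 80 = -136 - 160 = -296$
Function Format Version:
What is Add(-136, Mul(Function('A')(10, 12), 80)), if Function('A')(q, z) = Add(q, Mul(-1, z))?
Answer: -296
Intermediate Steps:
Add(-136, Mul(Function('A')(10, 12), 80)) = Add(-136, Mul(Add(10, Mul(-1, 12)), 80)) = Add(-136, Mul(Add(10, -12), 80)) = Add(-136, Mul(-2, 80)) = Add(-136, -160) = -296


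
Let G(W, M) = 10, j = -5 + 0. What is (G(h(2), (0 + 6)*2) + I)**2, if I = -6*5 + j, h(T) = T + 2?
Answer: 625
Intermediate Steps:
h(T) = 2 + T
j = -5
I = -35 (I = -6*5 - 5 = -30 - 5 = -35)
(G(h(2), (0 + 6)*2) + I)**2 = (10 - 35)**2 = (-25)**2 = 625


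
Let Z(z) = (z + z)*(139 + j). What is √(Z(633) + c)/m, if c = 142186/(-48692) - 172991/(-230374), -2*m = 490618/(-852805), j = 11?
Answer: 2558415*√41483909029368077421114/343965251942459 ≈ 1514.9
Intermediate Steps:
m = 245309/852805 (m = -245309/(-852805) = -245309*(-1)/852805 = -½*(-490618/852805) = 245309/852805 ≈ 0.28765)
c = -3041584974/1402171351 (c = 142186*(-1/48692) - 172991*(-1/230374) = -71093/24346 + 172991/230374 = -3041584974/1402171351 ≈ -2.1692)
Z(z) = 300*z (Z(z) = (z + z)*(139 + 11) = (2*z)*150 = 300*z)
√(Z(633) + c)/m = √(300*633 - 3041584974/1402171351)/(245309/852805) = √(189900 - 3041584974/1402171351)*(852805/245309) = √(266269297969926/1402171351)*(852805/245309) = (3*√41483909029368077421114/1402171351)*(852805/245309) = 2558415*√41483909029368077421114/343965251942459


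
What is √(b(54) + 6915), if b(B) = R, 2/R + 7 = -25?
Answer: √110639/4 ≈ 83.156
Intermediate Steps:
R = -1/16 (R = 2/(-7 - 25) = 2/(-32) = 2*(-1/32) = -1/16 ≈ -0.062500)
b(B) = -1/16
√(b(54) + 6915) = √(-1/16 + 6915) = √(110639/16) = √110639/4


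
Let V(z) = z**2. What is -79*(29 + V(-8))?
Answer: -7347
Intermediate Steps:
-79*(29 + V(-8)) = -79*(29 + (-8)**2) = -79*(29 + 64) = -79*93 = -7347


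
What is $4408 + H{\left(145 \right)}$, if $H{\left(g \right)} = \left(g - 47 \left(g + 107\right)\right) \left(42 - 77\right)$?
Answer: $413873$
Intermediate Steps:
$H{\left(g \right)} = 176015 + 1610 g$ ($H{\left(g \right)} = \left(g - 47 \left(107 + g\right)\right) \left(-35\right) = \left(g - \left(5029 + 47 g\right)\right) \left(-35\right) = \left(-5029 - 46 g\right) \left(-35\right) = 176015 + 1610 g$)
$4408 + H{\left(145 \right)} = 4408 + \left(176015 + 1610 \cdot 145\right) = 4408 + \left(176015 + 233450\right) = 4408 + 409465 = 413873$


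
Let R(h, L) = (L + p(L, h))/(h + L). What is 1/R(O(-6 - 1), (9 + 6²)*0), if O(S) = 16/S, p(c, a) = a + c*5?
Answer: 1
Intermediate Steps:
p(c, a) = a + 5*c
R(h, L) = (h + 6*L)/(L + h) (R(h, L) = (L + (h + 5*L))/(h + L) = (h + 6*L)/(L + h))
1/R(O(-6 - 1), (9 + 6²)*0) = 1/((16/(-6 - 1) + 6*((9 + 6²)*0))/((9 + 6²)*0 + 16/(-6 - 1))) = 1/((16/(-7) + 6*((9 + 36)*0))/((9 + 36)*0 + 16/(-7))) = 1/((16*(-⅐) + 6*(45*0))/(45*0 + 16*(-⅐))) = 1/((-16/7 + 6*0)/(0 - 16/7)) = 1/((-16/7 + 0)/(-16/7)) = 1/(-7/16*(-16/7)) = 1/1 = 1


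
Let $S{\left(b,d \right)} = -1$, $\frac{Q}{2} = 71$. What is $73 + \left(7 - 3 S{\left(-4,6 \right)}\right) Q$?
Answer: $1493$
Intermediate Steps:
$Q = 142$ ($Q = 2 \cdot 71 = 142$)
$73 + \left(7 - 3 S{\left(-4,6 \right)}\right) Q = 73 + \left(7 - -3\right) 142 = 73 + \left(7 + 3\right) 142 = 73 + 10 \cdot 142 = 73 + 1420 = 1493$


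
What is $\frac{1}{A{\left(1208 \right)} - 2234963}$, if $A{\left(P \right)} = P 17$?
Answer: $- \frac{1}{2214427} \approx -4.5158 \cdot 10^{-7}$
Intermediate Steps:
$A{\left(P \right)} = 17 P$
$\frac{1}{A{\left(1208 \right)} - 2234963} = \frac{1}{17 \cdot 1208 - 2234963} = \frac{1}{20536 - 2234963} = \frac{1}{-2214427} = - \frac{1}{2214427}$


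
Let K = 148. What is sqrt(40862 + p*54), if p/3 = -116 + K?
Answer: sqrt(46046) ≈ 214.58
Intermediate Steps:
p = 96 (p = 3*(-116 + 148) = 3*32 = 96)
sqrt(40862 + p*54) = sqrt(40862 + 96*54) = sqrt(40862 + 5184) = sqrt(46046)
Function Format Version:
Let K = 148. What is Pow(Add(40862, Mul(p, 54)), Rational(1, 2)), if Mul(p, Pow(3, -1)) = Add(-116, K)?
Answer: Pow(46046, Rational(1, 2)) ≈ 214.58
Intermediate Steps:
p = 96 (p = Mul(3, Add(-116, 148)) = Mul(3, 32) = 96)
Pow(Add(40862, Mul(p, 54)), Rational(1, 2)) = Pow(Add(40862, Mul(96, 54)), Rational(1, 2)) = Pow(Add(40862, 5184), Rational(1, 2)) = Pow(46046, Rational(1, 2))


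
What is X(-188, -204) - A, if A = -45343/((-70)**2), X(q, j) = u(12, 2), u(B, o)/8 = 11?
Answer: 476543/4900 ≈ 97.254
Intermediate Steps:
u(B, o) = 88 (u(B, o) = 8*11 = 88)
X(q, j) = 88
A = -45343/4900 ≈ -9.2537
X(-188, -204) - A = 88 - 1*(-45343/4900) = 88 + 45343/4900 = 476543/4900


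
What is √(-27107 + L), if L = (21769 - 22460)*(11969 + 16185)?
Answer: I*√19481521 ≈ 4413.8*I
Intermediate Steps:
L = -19454414 (L = -691*28154 = -19454414)
√(-27107 + L) = √(-27107 - 19454414) = √(-19481521) = I*√19481521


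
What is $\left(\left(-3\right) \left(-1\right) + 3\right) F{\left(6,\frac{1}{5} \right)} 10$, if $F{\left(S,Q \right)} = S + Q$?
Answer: $372$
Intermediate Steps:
$F{\left(S,Q \right)} = Q + S$
$\left(\left(-3\right) \left(-1\right) + 3\right) F{\left(6,\frac{1}{5} \right)} 10 = \left(\left(-3\right) \left(-1\right) + 3\right) \left(\frac{1}{5} + 6\right) 10 = \left(3 + 3\right) \left(\frac{1}{5} + 6\right) 10 = 6 \cdot \frac{31}{5} \cdot 10 = \frac{186}{5} \cdot 10 = 372$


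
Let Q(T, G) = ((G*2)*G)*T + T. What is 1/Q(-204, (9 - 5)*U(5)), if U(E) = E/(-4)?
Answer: -1/10404 ≈ -9.6117e-5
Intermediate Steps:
U(E) = -E/4 (U(E) = E*(-¼) = -E/4)
Q(T, G) = T + 2*T*G² (Q(T, G) = ((2*G)*G)*T + T = (2*G²)*T + T = 2*T*G² + T = T + 2*T*G²)
1/Q(-204, (9 - 5)*U(5)) = 1/(-204*(1 + 2*((9 - 5)*(-¼*5))²)) = 1/(-204*(1 + 2*(4*(-5/4))²)) = 1/(-204*(1 + 2*(-5)²)) = 1/(-204*(1 + 2*25)) = 1/(-204*(1 + 50)) = 1/(-204*51) = 1/(-10404) = -1/10404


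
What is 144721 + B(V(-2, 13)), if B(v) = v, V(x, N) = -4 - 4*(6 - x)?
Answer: 144685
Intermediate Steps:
V(x, N) = -28 + 4*x (V(x, N) = -4 + (-24 + 4*x) = -28 + 4*x)
144721 + B(V(-2, 13)) = 144721 + (-28 + 4*(-2)) = 144721 + (-28 - 8) = 144721 - 36 = 144685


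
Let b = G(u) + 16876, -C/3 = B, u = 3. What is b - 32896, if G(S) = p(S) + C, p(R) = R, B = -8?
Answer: -15993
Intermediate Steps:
C = 24 (C = -3*(-8) = 24)
G(S) = 24 + S (G(S) = S + 24 = 24 + S)
b = 16903 (b = (24 + 3) + 16876 = 27 + 16876 = 16903)
b - 32896 = 16903 - 32896 = -15993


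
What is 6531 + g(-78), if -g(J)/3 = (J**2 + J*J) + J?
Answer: -29739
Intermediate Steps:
g(J) = -6*J**2 - 3*J (g(J) = -3*((J**2 + J*J) + J) = -3*((J**2 + J**2) + J) = -3*(2*J**2 + J) = -3*(J + 2*J**2) = -6*J**2 - 3*J)
6531 + g(-78) = 6531 - 3*(-78)*(1 + 2*(-78)) = 6531 - 3*(-78)*(1 - 156) = 6531 - 3*(-78)*(-155) = 6531 - 36270 = -29739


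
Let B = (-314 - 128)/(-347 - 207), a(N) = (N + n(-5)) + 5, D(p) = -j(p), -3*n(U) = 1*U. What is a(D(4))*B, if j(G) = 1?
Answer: 3757/831 ≈ 4.5211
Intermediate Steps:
n(U) = -U/3
D(p) = -1 (D(p) = -1*1 = -1)
a(N) = 20/3 + N (a(N) = (N - ⅓*(-5)) + 5 = (N + 5/3) + 5 = (5/3 + N) + 5 = 20/3 + N)
B = 221/277 (B = -442/(-554) = -442*(-1/554) = 221/277 ≈ 0.79783)
a(D(4))*B = (20/3 - 1)*(221/277) = (17/3)*(221/277) = 3757/831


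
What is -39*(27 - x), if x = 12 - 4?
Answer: -741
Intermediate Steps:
x = 8
-39*(27 - x) = -39*(27 - 1*8) = -39*(27 - 8) = -39*19 = -741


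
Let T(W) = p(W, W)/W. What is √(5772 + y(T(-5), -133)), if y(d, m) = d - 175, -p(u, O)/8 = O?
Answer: 9*√69 ≈ 74.760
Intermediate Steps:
p(u, O) = -8*O
T(W) = -8 (T(W) = (-8*W)/W = -8)
y(d, m) = -175 + d
√(5772 + y(T(-5), -133)) = √(5772 + (-175 - 8)) = √(5772 - 183) = √5589 = 9*√69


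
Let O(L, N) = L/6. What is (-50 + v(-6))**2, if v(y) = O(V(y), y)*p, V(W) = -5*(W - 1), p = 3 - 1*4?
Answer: 112225/36 ≈ 3117.4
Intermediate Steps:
p = -1 (p = 3 - 4 = -1)
V(W) = 5 - 5*W (V(W) = -5*(-1 + W) = 5 - 5*W)
O(L, N) = L/6 (O(L, N) = L*(1/6) = L/6)
v(y) = -5/6 + 5*y/6 (v(y) = ((5 - 5*y)/6)*(-1) = (5/6 - 5*y/6)*(-1) = -5/6 + 5*y/6)
(-50 + v(-6))**2 = (-50 + (-5/6 + (5/6)*(-6)))**2 = (-50 + (-5/6 - 5))**2 = (-50 - 35/6)**2 = (-335/6)**2 = 112225/36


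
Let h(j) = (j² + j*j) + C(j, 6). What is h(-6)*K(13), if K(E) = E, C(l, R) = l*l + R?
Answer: 1482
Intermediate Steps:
C(l, R) = R + l² (C(l, R) = l² + R = R + l²)
h(j) = 6 + 3*j² (h(j) = (j² + j*j) + (6 + j²) = (j² + j²) + (6 + j²) = 2*j² + (6 + j²) = 6 + 3*j²)
h(-6)*K(13) = (6 + 3*(-6)²)*13 = (6 + 3*36)*13 = (6 + 108)*13 = 114*13 = 1482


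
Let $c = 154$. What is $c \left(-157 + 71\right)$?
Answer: $-13244$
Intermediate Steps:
$c \left(-157 + 71\right) = 154 \left(-157 + 71\right) = 154 \left(-86\right) = -13244$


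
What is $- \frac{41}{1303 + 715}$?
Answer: $- \frac{41}{2018} \approx -0.020317$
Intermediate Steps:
$- \frac{41}{1303 + 715} = - \frac{41}{2018}$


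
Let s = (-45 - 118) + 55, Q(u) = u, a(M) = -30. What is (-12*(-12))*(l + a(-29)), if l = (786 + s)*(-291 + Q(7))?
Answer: -27731808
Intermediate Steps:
s = -108 (s = -163 + 55 = -108)
l = -192552 (l = (786 - 108)*(-291 + 7) = 678*(-284) = -192552)
(-12*(-12))*(l + a(-29)) = (-12*(-12))*(-192552 - 30) = 144*(-192582) = -27731808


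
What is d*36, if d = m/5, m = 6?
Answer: 216/5 ≈ 43.200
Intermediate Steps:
d = 6/5 ≈ 1.2000
d*36 = (6/5)*36 = 216/5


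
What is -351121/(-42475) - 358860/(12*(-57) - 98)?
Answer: 7758577561/16607725 ≈ 467.17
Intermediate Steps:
-351121/(-42475) - 358860/(12*(-57) - 98) = -351121*(-1/42475) - 358860/(-684 - 98) = 351121/42475 - 358860/(-782) = 351121/42475 - 358860*(-1/782) = 351121/42475 + 179430/391 = 7758577561/16607725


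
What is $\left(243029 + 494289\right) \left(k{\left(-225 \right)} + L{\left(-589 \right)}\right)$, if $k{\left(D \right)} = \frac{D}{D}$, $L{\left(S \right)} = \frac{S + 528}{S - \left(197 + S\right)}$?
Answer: $\frac{190228044}{197} \approx 9.6563 \cdot 10^{5}$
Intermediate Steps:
$L{\left(S \right)} = - \frac{528}{197} - \frac{S}{197}$ ($L{\left(S \right)} = \frac{528 + S}{-197} = \left(528 + S\right) \left(- \frac{1}{197}\right) = - \frac{528}{197} - \frac{S}{197}$)
$k{\left(D \right)} = 1$
$\left(243029 + 494289\right) \left(k{\left(-225 \right)} + L{\left(-589 \right)}\right) = \left(243029 + 494289\right) \left(1 - - \frac{61}{197}\right) = 737318 \left(1 + \left(- \frac{528}{197} + \frac{589}{197}\right)\right) = 737318 \left(1 + \frac{61}{197}\right) = 737318 \cdot \frac{258}{197} = \frac{190228044}{197}$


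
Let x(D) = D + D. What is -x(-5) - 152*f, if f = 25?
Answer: -3790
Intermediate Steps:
x(D) = 2*D
-x(-5) - 152*f = -2*(-5) - 152*25 = -1*(-10) - 3800 = 10 - 3800 = -3790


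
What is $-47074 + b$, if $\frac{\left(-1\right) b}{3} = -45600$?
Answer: $89726$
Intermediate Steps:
$b = 136800$ ($b = \left(-3\right) \left(-45600\right) = 136800$)
$-47074 + b = -47074 + 136800 = 89726$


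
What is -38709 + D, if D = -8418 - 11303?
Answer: -58430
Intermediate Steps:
D = -19721
-38709 + D = -38709 - 19721 = -58430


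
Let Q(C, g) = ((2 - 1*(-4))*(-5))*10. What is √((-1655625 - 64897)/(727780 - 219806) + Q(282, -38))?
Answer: I*√19571313961307/253987 ≈ 17.418*I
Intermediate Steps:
Q(C, g) = -300 (Q(C, g) = ((2 + 4)*(-5))*10 = (6*(-5))*10 = -30*10 = -300)
√((-1655625 - 64897)/(727780 - 219806) + Q(282, -38)) = √((-1655625 - 64897)/(727780 - 219806) - 300) = √(-1720522/507974 - 300) = √(-1720522*1/507974 - 300) = √(-860261/253987 - 300) = √(-77056361/253987) = I*√19571313961307/253987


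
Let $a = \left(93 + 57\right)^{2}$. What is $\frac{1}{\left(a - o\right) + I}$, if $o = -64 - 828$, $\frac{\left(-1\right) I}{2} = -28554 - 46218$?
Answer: $\frac{1}{172936} \approx 5.7825 \cdot 10^{-6}$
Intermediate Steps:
$I = 149544$ ($I = - 2 \left(-28554 - 46218\right) = \left(-2\right) \left(-74772\right) = 149544$)
$a = 22500$ ($a = 150^{2} = 22500$)
$o = -892$ ($o = -64 - 828 = -892$)
$\frac{1}{\left(a - o\right) + I} = \frac{1}{\left(22500 - -892\right) + 149544} = \frac{1}{\left(22500 + 892\right) + 149544} = \frac{1}{23392 + 149544} = \frac{1}{172936}$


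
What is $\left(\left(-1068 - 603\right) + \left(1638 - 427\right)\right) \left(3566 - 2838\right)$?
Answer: $-334880$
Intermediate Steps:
$\left(\left(-1068 - 603\right) + \left(1638 - 427\right)\right) \left(3566 - 2838\right) = \left(-1671 + \left(1638 - 427\right)\right) 728 = \left(-1671 + 1211\right) 728 = \left(-460\right) 728 = -334880$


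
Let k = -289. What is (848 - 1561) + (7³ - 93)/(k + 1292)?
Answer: -714889/1003 ≈ -712.75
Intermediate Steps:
(848 - 1561) + (7³ - 93)/(k + 1292) = (848 - 1561) + (7³ - 93)/(-289 + 1292) = -713 + (343 - 93)/1003 = -713 + 250*(1/1003) = -713 + 250/1003 = -714889/1003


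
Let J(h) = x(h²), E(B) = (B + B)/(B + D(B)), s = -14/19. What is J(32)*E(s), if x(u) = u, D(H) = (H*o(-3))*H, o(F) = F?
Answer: 38912/61 ≈ 637.90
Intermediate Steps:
s = -14/19 (s = -14*1/19 = -14/19 ≈ -0.73684)
D(H) = -3*H² (D(H) = (H*(-3))*H = (-3*H)*H = -3*H²)
E(B) = 2*B/(B - 3*B²) (E(B) = (B + B)/(B - 3*B²) = (2*B)/(B - 3*B²) = 2*B/(B - 3*B²))
J(h) = h²
J(32)*E(s) = 32²*(2/(1 - 3*(-14/19))) = 1024*(2/(1 + 42/19)) = 1024*(2/(61/19)) = 1024*(2*(19/61)) = 1024*(38/61) = 38912/61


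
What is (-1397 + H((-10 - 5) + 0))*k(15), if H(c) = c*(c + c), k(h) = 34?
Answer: -32198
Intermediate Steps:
H(c) = 2*c**2 (H(c) = c*(2*c) = 2*c**2)
(-1397 + H((-10 - 5) + 0))*k(15) = (-1397 + 2*((-10 - 5) + 0)**2)*34 = (-1397 + 2*(-15 + 0)**2)*34 = (-1397 + 2*(-15)**2)*34 = (-1397 + 2*225)*34 = (-1397 + 450)*34 = -947*34 = -32198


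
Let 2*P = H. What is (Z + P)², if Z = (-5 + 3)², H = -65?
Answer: 3249/4 ≈ 812.25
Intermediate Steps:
P = -65/2 (P = (½)*(-65) = -65/2 ≈ -32.500)
Z = 4 (Z = (-2)² = 4)
(Z + P)² = (4 - 65/2)² = (-57/2)² = 3249/4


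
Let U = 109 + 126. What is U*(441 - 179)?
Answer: 61570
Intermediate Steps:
U = 235
U*(441 - 179) = 235*(441 - 179) = 235*262 = 61570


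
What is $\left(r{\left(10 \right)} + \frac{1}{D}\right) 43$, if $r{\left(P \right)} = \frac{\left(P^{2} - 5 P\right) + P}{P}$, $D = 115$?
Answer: $\frac{29713}{115} \approx 258.37$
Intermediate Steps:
$r{\left(P \right)} = \frac{P^{2} - 4 P}{P}$
$\left(r{\left(10 \right)} + \frac{1}{D}\right) 43 = \left(\left(-4 + 10\right) + \frac{1}{115}\right) 43 = \left(6 + \frac{1}{115}\right) 43 = \frac{691}{115} \cdot 43 = \frac{29713}{115}$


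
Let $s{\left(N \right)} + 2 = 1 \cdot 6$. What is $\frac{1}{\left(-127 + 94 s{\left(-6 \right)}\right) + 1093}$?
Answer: $\frac{1}{1342} \approx 0.00074516$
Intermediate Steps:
$s{\left(N \right)} = 4$ ($s{\left(N \right)} = -2 + 1 \cdot 6 = -2 + 6 = 4$)
$\frac{1}{\left(-127 + 94 s{\left(-6 \right)}\right) + 1093} = \frac{1}{\left(-127 + 94 \cdot 4\right) + 1093} = \frac{1}{\left(-127 + 376\right) + 1093} = \frac{1}{249 + 1093} = \frac{1}{1342}$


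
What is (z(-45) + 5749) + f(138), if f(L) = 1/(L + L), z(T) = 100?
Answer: 1614325/276 ≈ 5849.0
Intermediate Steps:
f(L) = 1/(2*L)
(z(-45) + 5749) + f(138) = (100 + 5749) + (1/2)/138 = 5849 + (1/2)*(1/138) = 5849 + 1/276 = 1614325/276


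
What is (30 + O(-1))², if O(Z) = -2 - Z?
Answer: 841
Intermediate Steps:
(30 + O(-1))² = (30 + (-2 - 1*(-1)))² = (30 + (-2 + 1))² = (30 - 1)² = 29² = 841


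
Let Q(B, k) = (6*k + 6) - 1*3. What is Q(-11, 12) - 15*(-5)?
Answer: 150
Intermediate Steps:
Q(B, k) = 3 + 6*k (Q(B, k) = (6 + 6*k) - 3 = 3 + 6*k)
Q(-11, 12) - 15*(-5) = (3 + 6*12) - 15*(-5) = (3 + 72) + 75 = 75 + 75 = 150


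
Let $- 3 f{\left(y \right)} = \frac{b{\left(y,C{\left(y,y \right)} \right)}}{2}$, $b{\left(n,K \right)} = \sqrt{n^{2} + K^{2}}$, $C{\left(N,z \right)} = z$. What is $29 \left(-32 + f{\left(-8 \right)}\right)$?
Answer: $-928 - \frac{116 \sqrt{2}}{3} \approx -982.68$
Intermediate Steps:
$b{\left(n,K \right)} = \sqrt{K^{2} + n^{2}}$
$f{\left(y \right)} = - \frac{\sqrt{2} \sqrt{y^{2}}}{6}$ ($f{\left(y \right)} = - \frac{\sqrt{y^{2} + y^{2}} \cdot \frac{1}{2}}{3} = - \frac{\sqrt{2 y^{2}} \cdot \frac{1}{2}}{3} = - \frac{\sqrt{2} \sqrt{y^{2}} \cdot \frac{1}{2}}{3} = - \frac{\frac{1}{2} \sqrt{2} \sqrt{y^{2}}}{3} = - \frac{\sqrt{2} \sqrt{y^{2}}}{6}$)
$29 \left(-32 + f{\left(-8 \right)}\right) = 29 \left(-32 - \frac{\sqrt{2} \sqrt{\left(-8\right)^{2}}}{6}\right) = 29 \left(-32 - \frac{\sqrt{2} \sqrt{64}}{6}\right) = 29 \left(-32 - \frac{1}{6} \sqrt{2} \cdot 8\right) = 29 \left(-32 - \frac{4 \sqrt{2}}{3}\right) = -928 - \frac{116 \sqrt{2}}{3}$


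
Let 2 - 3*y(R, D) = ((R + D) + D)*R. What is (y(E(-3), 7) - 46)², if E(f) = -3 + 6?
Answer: 34969/9 ≈ 3885.4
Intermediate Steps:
E(f) = 3
y(R, D) = ⅔ - R*(R + 2*D)/3 (y(R, D) = ⅔ - ((R + D) + D)*R/3 = ⅔ - ((D + R) + D)*R/3 = ⅔ - (R + 2*D)*R/3 = ⅔ - R*(R + 2*D)/3)
(y(E(-3), 7) - 46)² = ((⅔ - ⅓*3² - ⅔*7*3) - 46)² = ((⅔ - ⅓*9 - 14) - 46)² = ((⅔ - 3 - 14) - 46)² = (-49/3 - 46)² = (-187/3)² = 34969/9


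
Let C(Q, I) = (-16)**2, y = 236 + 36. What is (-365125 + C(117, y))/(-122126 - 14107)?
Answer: 40541/15137 ≈ 2.6783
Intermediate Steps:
y = 272
C(Q, I) = 256
(-365125 + C(117, y))/(-122126 - 14107) = (-365125 + 256)/(-122126 - 14107) = -364869/(-136233) = -364869*(-1/136233) = 40541/15137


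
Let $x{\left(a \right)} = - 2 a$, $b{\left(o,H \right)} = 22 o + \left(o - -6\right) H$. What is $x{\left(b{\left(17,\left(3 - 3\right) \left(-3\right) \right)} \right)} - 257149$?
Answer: $-257897$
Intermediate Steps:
$b{\left(o,H \right)} = 22 o + H \left(6 + o\right)$ ($b{\left(o,H \right)} = 22 o + \left(o + 6\right) H = 22 o + \left(6 + o\right) H = 22 o + H \left(6 + o\right)$)
$x{\left(b{\left(17,\left(3 - 3\right) \left(-3\right) \right)} \right)} - 257149 = - 2 \left(6 \left(3 - 3\right) \left(-3\right) + 22 \cdot 17 + \left(3 - 3\right) \left(-3\right) 17\right) - 257149 = - 2 \left(6 \cdot 0 \left(-3\right) + 374 + 0 \left(-3\right) 17\right) - 257149 = - 2 \left(6 \cdot 0 + 374 + 0 \cdot 17\right) - 257149 = - 2 \left(0 + 374 + 0\right) - 257149 = \left(-2\right) 374 - 257149 = -748 - 257149 = -257897$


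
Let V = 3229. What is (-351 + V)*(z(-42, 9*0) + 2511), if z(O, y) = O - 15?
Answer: 7062612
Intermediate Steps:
z(O, y) = -15 + O
(-351 + V)*(z(-42, 9*0) + 2511) = (-351 + 3229)*((-15 - 42) + 2511) = 2878*(-57 + 2511) = 2878*2454 = 7062612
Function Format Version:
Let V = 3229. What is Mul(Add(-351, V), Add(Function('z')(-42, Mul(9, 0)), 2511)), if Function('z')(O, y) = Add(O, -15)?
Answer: 7062612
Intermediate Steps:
Function('z')(O, y) = Add(-15, O)
Mul(Add(-351, V), Add(Function('z')(-42, Mul(9, 0)), 2511)) = Mul(Add(-351, 3229), Add(Add(-15, -42), 2511)) = Mul(2878, Add(-57, 2511)) = Mul(2878, 2454) = 7062612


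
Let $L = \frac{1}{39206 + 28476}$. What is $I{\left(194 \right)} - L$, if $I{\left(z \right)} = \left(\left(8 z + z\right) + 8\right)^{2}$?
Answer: $\frac{208224755911}{67682} \approx 3.0765 \cdot 10^{6}$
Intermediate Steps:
$L = \frac{1}{67682} \approx 1.4775 \cdot 10^{-5}$
$I{\left(z \right)} = \left(8 + 9 z\right)^{2}$ ($I{\left(z \right)} = \left(9 z + 8\right)^{2} = \left(8 + 9 z\right)^{2}$)
$I{\left(194 \right)} - L = \left(8 + 9 \cdot 194\right)^{2} - \frac{1}{67682} = \left(8 + 1746\right)^{2} - \frac{1}{67682} = 1754^{2} - \frac{1}{67682} = 3076516 - \frac{1}{67682} = \frac{208224755911}{67682}$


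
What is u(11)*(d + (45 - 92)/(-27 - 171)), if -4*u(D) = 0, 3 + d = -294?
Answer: 0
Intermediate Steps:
d = -297 (d = -3 - 294 = -297)
u(D) = 0 (u(D) = -¼*0 = 0)
u(11)*(d + (45 - 92)/(-27 - 171)) = 0*(-297 + (45 - 92)/(-27 - 171)) = 0*(-297 - 47/(-198)) = 0*(-297 - 47*(-1/198)) = 0*(-297 + 47/198) = 0*(-58759/198) = 0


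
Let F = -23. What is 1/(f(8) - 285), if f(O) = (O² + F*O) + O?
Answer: -1/397 ≈ -0.0025189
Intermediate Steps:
f(O) = O² - 22*O (f(O) = (O² - 23*O) + O = O² - 22*O)
1/(f(8) - 285) = 1/(8*(-22 + 8) - 285) = 1/(8*(-14) - 285) = 1/(-112 - 285) = 1/(-397) = -1/397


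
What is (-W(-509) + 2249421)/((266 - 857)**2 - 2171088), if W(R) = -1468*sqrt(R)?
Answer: -749807/607269 - 1468*I*sqrt(509)/1821807 ≈ -1.2347 - 0.01818*I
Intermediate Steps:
(-W(-509) + 2249421)/((266 - 857)**2 - 2171088) = (-(-1468)*sqrt(-509) + 2249421)/((266 - 857)**2 - 2171088) = (-(-1468)*I*sqrt(509) + 2249421)/((-591)**2 - 2171088) = (-(-1468)*I*sqrt(509) + 2249421)/(349281 - 2171088) = (1468*I*sqrt(509) + 2249421)/(-1821807) = (2249421 + 1468*I*sqrt(509))*(-1/1821807) = -749807/607269 - 1468*I*sqrt(509)/1821807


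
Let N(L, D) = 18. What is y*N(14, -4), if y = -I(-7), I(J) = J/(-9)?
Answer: -14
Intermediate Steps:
I(J) = -J/9 (I(J) = J*(-1/9) = -J/9)
y = -7/9 (y = -(-1)*(-7)/9 = -1*7/9 = -7/9 ≈ -0.77778)
y*N(14, -4) = -7/9*18 = -14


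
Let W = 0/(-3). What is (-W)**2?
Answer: 0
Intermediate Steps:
W = 0 (W = 0*(-1/3) = 0)
(-W)**2 = (-1*0)**2 = 0**2 = 0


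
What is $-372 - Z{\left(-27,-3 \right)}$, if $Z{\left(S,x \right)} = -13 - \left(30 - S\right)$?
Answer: $-302$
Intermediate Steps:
$Z{\left(S,x \right)} = -43 + S$ ($Z{\left(S,x \right)} = -13 + \left(-30 + S\right) = -43 + S$)
$-372 - Z{\left(-27,-3 \right)} = -372 - \left(-43 - 27\right) = -372 - -70 = -372 + 70 = -302$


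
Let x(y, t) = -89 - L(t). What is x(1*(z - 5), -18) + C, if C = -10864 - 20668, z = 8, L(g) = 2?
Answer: -31623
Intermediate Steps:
x(y, t) = -91 (x(y, t) = -89 - 1*2 = -89 - 2 = -91)
C = -31532
x(1*(z - 5), -18) + C = -91 - 31532 = -31623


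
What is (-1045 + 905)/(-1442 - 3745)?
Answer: 20/741 ≈ 0.026991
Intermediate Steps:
(-1045 + 905)/(-1442 - 3745) = -140/(-5187) = -140*(-1/5187) = 20/741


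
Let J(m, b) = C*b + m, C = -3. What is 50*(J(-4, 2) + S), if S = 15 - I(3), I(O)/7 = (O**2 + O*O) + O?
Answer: -7100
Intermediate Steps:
I(O) = 7*O + 14*O**2 (I(O) = 7*((O**2 + O*O) + O) = 7*((O**2 + O**2) + O) = 7*(2*O**2 + O) = 7*(O + 2*O**2) = 7*O + 14*O**2)
J(m, b) = m - 3*b (J(m, b) = -3*b + m = m - 3*b)
S = -132 (S = 15 - 7*3*(1 + 2*3) = 15 - 7*3*(1 + 6) = 15 - 7*3*7 = 15 - 1*147 = 15 - 147 = -132)
50*(J(-4, 2) + S) = 50*((-4 - 3*2) - 132) = 50*((-4 - 6) - 132) = 50*(-10 - 132) = 50*(-142) = -7100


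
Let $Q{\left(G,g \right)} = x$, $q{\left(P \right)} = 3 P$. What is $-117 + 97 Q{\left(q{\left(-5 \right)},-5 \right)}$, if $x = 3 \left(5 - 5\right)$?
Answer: $-117$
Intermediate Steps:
$x = 0$ ($x = 3 \cdot 0 = 0$)
$Q{\left(G,g \right)} = 0$
$-117 + 97 Q{\left(q{\left(-5 \right)},-5 \right)} = -117 + 97 \cdot 0 = -117 + 0 = -117$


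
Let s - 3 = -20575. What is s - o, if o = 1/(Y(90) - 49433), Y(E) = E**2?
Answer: -850302475/41333 ≈ -20572.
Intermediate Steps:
s = -20572 (s = 3 - 20575 = -20572)
o = -1/41333 (o = 1/(90**2 - 49433) = 1/(8100 - 49433) = 1/(-41333) = -1/41333 ≈ -2.4194e-5)
s - o = -20572 - 1*(-1/41333) = -20572 + 1/41333 = -850302475/41333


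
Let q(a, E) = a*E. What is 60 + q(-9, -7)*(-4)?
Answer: -192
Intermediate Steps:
q(a, E) = E*a
60 + q(-9, -7)*(-4) = 60 - 7*(-9)*(-4) = 60 + 63*(-4) = 60 - 252 = -192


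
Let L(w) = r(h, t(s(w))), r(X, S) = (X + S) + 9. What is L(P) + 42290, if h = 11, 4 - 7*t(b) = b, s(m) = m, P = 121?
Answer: 296053/7 ≈ 42293.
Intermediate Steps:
t(b) = 4/7 - b/7
r(X, S) = 9 + S + X (r(X, S) = (S + X) + 9 = 9 + S + X)
L(w) = 144/7 - w/7 (L(w) = 9 + (4/7 - w/7) + 11 = 144/7 - w/7)
L(P) + 42290 = (144/7 - ⅐*121) + 42290 = (144/7 - 121/7) + 42290 = 23/7 + 42290 = 296053/7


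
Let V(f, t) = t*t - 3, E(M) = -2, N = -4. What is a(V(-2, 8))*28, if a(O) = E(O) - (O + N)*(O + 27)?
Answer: -140504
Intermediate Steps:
V(f, t) = -3 + t² (V(f, t) = t² - 3 = -3 + t²)
a(O) = -2 - (-4 + O)*(27 + O) (a(O) = -2 - (O - 4)*(O + 27) = -2 - (-4 + O)*(27 + O))
a(V(-2, 8))*28 = (106 - (-3 + 8²)² - 23*(-3 + 8²))*28 = (106 - (-3 + 64)² - 23*(-3 + 64))*28 = (106 - 1*61² - 23*61)*28 = (106 - 1*3721 - 1403)*28 = (106 - 3721 - 1403)*28 = -5018*28 = -140504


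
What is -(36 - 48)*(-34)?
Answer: -408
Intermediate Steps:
-(36 - 48)*(-34) = -(-12)*(-34) = -1*408 = -408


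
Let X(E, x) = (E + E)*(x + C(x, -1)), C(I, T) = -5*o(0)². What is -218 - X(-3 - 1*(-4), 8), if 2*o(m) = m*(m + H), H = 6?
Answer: -234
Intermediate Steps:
o(m) = m*(6 + m)/2 (o(m) = (m*(m + 6))/2 = (m*(6 + m))/2 = m*(6 + m)/2)
C(I, T) = 0 (C(I, T) = -5*((½)*0*(6 + 0))² = -5*((½)*0*6)² = -5*0² = -5*0 = 0)
X(E, x) = 2*E*x (X(E, x) = (E + E)*(x + 0) = (2*E)*x = 2*E*x)
-218 - X(-3 - 1*(-4), 8) = -218 - 2*(-3 - 1*(-4))*8 = -218 - 2*(-3 + 4)*8 = -218 - 2*8 = -218 - 1*16 = -218 - 16 = -234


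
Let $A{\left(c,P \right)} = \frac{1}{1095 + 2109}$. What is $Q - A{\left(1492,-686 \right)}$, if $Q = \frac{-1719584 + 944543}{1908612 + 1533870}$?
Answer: $- \frac{138148547}{612761796} \approx -0.22545$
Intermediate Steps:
$A{\left(c,P \right)} = \frac{1}{3204}$
$Q = - \frac{258347}{1147494}$ ($Q = - \frac{775041}{3442482} = \left(-775041\right) \frac{1}{3442482} = - \frac{258347}{1147494} \approx -0.22514$)
$Q - A{\left(1492,-686 \right)} = - \frac{258347}{1147494} - \frac{1}{3204} = - \frac{138148547}{612761796}$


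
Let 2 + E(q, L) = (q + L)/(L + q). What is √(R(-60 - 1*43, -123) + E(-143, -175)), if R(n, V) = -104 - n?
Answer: I*√2 ≈ 1.4142*I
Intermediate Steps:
E(q, L) = -1 (E(q, L) = -2 + (q + L)/(L + q) = -2 + (L + q)/(L + q) = -2 + 1 = -1)
√(R(-60 - 1*43, -123) + E(-143, -175)) = √((-104 - (-60 - 1*43)) - 1) = √((-104 - (-60 - 43)) - 1) = √((-104 - 1*(-103)) - 1) = √((-104 + 103) - 1) = √(-1 - 1) = √(-2) = I*√2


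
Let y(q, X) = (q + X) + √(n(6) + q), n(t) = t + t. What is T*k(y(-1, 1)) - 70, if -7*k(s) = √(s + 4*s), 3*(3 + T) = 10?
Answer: -70 - √5*11^(¼)/21 ≈ -70.194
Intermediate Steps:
n(t) = 2*t
T = ⅓ (T = -3 + (⅓)*10 = -3 + 10/3 = ⅓ ≈ 0.33333)
y(q, X) = X + q + √(12 + q) (y(q, X) = (q + X) + √(2*6 + q) = (X + q) + √(12 + q) = X + q + √(12 + q))
k(s) = -√5*√s/7 (k(s) = -√(s + 4*s)/7 = -√5*√s/7)
T*k(y(-1, 1)) - 70 = (-√5*√(1 - 1 + √(12 - 1))/7)/3 - 70 = (-√5*√(1 - 1 + √11)/7)/3 - 70 = (-√5*√(√11)/7)/3 - 70 = (-√5*11^(¼)/7)/3 - 70 = -√5*11^(¼)/21 - 70 = -70 - √5*11^(¼)/21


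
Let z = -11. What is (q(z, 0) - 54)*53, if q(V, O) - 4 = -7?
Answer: -3021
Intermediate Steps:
q(V, O) = -3 (q(V, O) = 4 - 7 = -3)
(q(z, 0) - 54)*53 = (-3 - 54)*53 = -57*53 = -3021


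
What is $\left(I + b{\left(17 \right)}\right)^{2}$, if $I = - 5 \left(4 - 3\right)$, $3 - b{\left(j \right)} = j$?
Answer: $361$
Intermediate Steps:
$b{\left(j \right)} = 3 - j$
$I = -5$ ($I = \left(-5\right) 1 = -5$)
$\left(I + b{\left(17 \right)}\right)^{2} = \left(-5 + \left(3 - 17\right)\right)^{2} = \left(-5 - 14\right)^{2} = \left(-19\right)^{2} = 361$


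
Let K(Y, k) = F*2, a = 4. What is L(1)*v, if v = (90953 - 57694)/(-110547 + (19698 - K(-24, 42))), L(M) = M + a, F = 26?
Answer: -166295/90901 ≈ -1.8294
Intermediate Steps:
K(Y, k) = 52 (K(Y, k) = 26*2 = 52)
L(M) = 4 + M (L(M) = M + 4 = 4 + M)
v = -33259/90901 (v = (90953 - 57694)/(-110547 + (19698 - 1*52)) = 33259/(-110547 + (19698 - 52)) = 33259/(-110547 + 19646) = 33259/(-90901) = 33259*(-1/90901) = -33259/90901 ≈ -0.36588)
L(1)*v = (4 + 1)*(-33259/90901) = 5*(-33259/90901) = -166295/90901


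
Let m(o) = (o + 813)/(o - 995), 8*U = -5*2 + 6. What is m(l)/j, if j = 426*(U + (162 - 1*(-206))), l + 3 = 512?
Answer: -661/38042865 ≈ -1.7375e-5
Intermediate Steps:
U = -½ (U = (-5*2 + 6)/8 = (-10 + 6)/8 = (⅛)*(-4) = -½ ≈ -0.50000)
l = 509 (l = -3 + 512 = 509)
m(o) = (813 + o)/(-995 + o)
j = 156555 (j = 426*(-½ + (162 - 1*(-206))) = 426*(-½ + (162 + 206)) = 426*(-½ + 368) = 426*(735/2) = 156555)
m(l)/j = ((813 + 509)/(-995 + 509))/156555 = (1322/(-486))*(1/156555) = -1/486*1322*(1/156555) = -661/243*1/156555 = -661/38042865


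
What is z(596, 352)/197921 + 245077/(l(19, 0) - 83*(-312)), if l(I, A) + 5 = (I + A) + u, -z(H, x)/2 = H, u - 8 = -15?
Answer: 48475008541/5126747663 ≈ 9.4553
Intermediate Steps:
u = -7 (u = 8 - 15 = -7)
z(H, x) = -2*H
l(I, A) = -12 + A + I (l(I, A) = -5 + ((I + A) - 7) = -5 + ((A + I) - 7) = -5 + (-7 + A + I) = -12 + A + I)
z(596, 352)/197921 + 245077/(l(19, 0) - 83*(-312)) = -2*596/197921 + 245077/((-12 + 0 + 19) - 83*(-312)) = -1192*1/197921 + 245077/(7 + 25896) = -1192/197921 + 245077/25903 = 48475008541/5126747663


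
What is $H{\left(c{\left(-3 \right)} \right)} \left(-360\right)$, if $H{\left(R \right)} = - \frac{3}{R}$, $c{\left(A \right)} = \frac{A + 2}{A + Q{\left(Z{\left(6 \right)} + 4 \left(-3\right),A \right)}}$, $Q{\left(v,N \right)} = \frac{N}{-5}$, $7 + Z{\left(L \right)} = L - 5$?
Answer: $2592$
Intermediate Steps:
$Z{\left(L \right)} = -12 + L$ ($Z{\left(L \right)} = -7 + \left(L - 5\right) = -7 + \left(-5 + L\right) = -12 + L$)
$Q{\left(v,N \right)} = - \frac{N}{5}$ ($Q{\left(v,N \right)} = N \left(- \frac{1}{5}\right) = - \frac{N}{5}$)
$c{\left(A \right)} = \frac{5 \left(2 + A\right)}{4 A}$ ($c{\left(A \right)} = \frac{A + 2}{A - \frac{A}{5}} = \frac{2 + A}{\frac{4}{5} A} = \left(2 + A\right) \frac{5}{4 A} = \frac{5 \left(2 + A\right)}{4 A}$)
$H{\left(c{\left(-3 \right)} \right)} \left(-360\right) = - \frac{3}{\frac{5}{4} \frac{1}{-3} \left(2 - 3\right)} \left(-360\right) = - \frac{3}{\frac{5}{4} \left(- \frac{1}{3}\right) \left(-1\right)} \left(-360\right) = - \frac{3}{\frac{5}{12}} \left(-360\right) = \left(-3\right) \frac{12}{5} \left(-360\right) = \left(- \frac{36}{5}\right) \left(-360\right) = 2592$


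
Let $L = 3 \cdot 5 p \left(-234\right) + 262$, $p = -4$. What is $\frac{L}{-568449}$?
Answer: $- \frac{14302}{568449} \approx -0.02516$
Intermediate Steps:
$L = 14302$ ($L = 3 \cdot 5 \left(-4\right) \left(-234\right) + 262 = 15 \left(-4\right) \left(-234\right) + 262 = \left(-60\right) \left(-234\right) + 262 = 14040 + 262 = 14302$)
$\frac{L}{-568449} = \frac{14302}{-568449} = 14302 \left(- \frac{1}{568449}\right) = - \frac{14302}{568449}$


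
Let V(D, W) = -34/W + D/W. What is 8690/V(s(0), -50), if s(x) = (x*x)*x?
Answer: 217250/17 ≈ 12779.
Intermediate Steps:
s(x) = x³ (s(x) = x²*x = x³)
8690/V(s(0), -50) = 8690/(((-34 + 0³)/(-50))) = 8690/((-(-34 + 0)/50)) = 8690/((-1/50*(-34))) = 8690/(17/25) = 8690*(25/17) = 217250/17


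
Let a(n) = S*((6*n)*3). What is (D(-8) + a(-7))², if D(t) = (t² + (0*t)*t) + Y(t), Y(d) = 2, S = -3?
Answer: 197136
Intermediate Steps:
a(n) = -54*n (a(n) = -3*6*n*3 = -54*n)
D(t) = 2 + t² (D(t) = (t² + (0*t)*t) + 2 = (t² + 0*t) + 2 = (t² + 0) + 2 = t² + 2 = 2 + t²)
(D(-8) + a(-7))² = ((2 + (-8)²) - 54*(-7))² = ((2 + 64) + 378)² = (66 + 378)² = 444² = 197136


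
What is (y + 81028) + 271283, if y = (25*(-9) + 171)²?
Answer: 355227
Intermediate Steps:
y = 2916 (y = (-225 + 171)² = (-54)² = 2916)
(y + 81028) + 271283 = (2916 + 81028) + 271283 = 83944 + 271283 = 355227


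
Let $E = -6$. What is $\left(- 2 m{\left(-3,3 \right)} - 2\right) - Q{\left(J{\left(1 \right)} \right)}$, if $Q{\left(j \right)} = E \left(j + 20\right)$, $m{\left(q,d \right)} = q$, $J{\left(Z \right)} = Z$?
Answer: $130$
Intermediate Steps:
$Q{\left(j \right)} = -120 - 6 j$ ($Q{\left(j \right)} = - 6 \left(j + 20\right) = - 6 \left(20 + j\right) = -120 - 6 j$)
$\left(- 2 m{\left(-3,3 \right)} - 2\right) - Q{\left(J{\left(1 \right)} \right)} = \left(\left(-2\right) \left(-3\right) - 2\right) - \left(-120 - 6\right) = \left(6 - 2\right) - \left(-120 - 6\right) = 4 - -126 = 4 + 126 = 130$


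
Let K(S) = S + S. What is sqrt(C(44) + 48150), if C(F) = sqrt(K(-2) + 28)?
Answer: sqrt(48150 + 2*sqrt(6)) ≈ 219.44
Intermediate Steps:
K(S) = 2*S
C(F) = 2*sqrt(6) (C(F) = sqrt(2*(-2) + 28) = sqrt(-4 + 28) = sqrt(24) = 2*sqrt(6))
sqrt(C(44) + 48150) = sqrt(2*sqrt(6) + 48150) = sqrt(48150 + 2*sqrt(6))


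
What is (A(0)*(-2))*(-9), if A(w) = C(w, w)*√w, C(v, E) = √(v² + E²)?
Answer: 0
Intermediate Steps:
C(v, E) = √(E² + v²)
A(w) = √2*√w*√(w²) (A(w) = √(w² + w²)*√w = √(2*w²)*√w = (√2*√(w²))*√w = √2*√w*√(w²))
(A(0)*(-2))*(-9) = ((√2*√0*√(0²))*(-2))*(-9) = ((√2*0*√0)*(-2))*(-9) = ((√2*0*0)*(-2))*(-9) = (0*(-2))*(-9) = 0*(-9) = 0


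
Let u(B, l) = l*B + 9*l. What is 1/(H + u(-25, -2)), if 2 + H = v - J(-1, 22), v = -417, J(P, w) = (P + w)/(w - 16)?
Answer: -2/781 ≈ -0.0025608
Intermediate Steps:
J(P, w) = (P + w)/(-16 + w)
u(B, l) = 9*l + B*l (u(B, l) = B*l + 9*l = 9*l + B*l)
H = -845/2 (H = -2 + (-417 - (-1 + 22)/(-16 + 22)) = -2 + (-417 - 21/6) = -2 + (-417 - 1*7/2) = -2 + (-417 - 7/2) = -2 - 841/2 = -845/2 ≈ -422.50)
1/(H + u(-25, -2)) = 1/(-845/2 - 2*(9 - 25)) = 1/(-845/2 - 2*(-16)) = 1/(-845/2 + 32) = 1/(-781/2) = -2/781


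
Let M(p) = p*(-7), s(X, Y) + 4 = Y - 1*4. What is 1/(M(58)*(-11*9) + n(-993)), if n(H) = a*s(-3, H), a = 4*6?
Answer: 1/16170 ≈ 6.1843e-5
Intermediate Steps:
s(X, Y) = -8 + Y (s(X, Y) = -4 + (Y - 1*4) = -4 + (Y - 4) = -4 + (-4 + Y) = -8 + Y)
a = 24
M(p) = -7*p
n(H) = -192 + 24*H (n(H) = 24*(-8 + H) = -192 + 24*H)
1/(M(58)*(-11*9) + n(-993)) = 1/((-7*58)*(-11*9) + (-192 + 24*(-993))) = 1/(-406*(-99) + (-192 - 23832)) = 1/(40194 - 24024) = 1/16170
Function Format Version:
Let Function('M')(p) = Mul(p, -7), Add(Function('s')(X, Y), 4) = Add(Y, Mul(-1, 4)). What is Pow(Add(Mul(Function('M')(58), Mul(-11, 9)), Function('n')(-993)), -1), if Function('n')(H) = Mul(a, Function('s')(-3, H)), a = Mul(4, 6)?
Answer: Rational(1, 16170) ≈ 6.1843e-5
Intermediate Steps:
Function('s')(X, Y) = Add(-8, Y) (Function('s')(X, Y) = Add(-4, Add(Y, Mul(-1, 4))) = Add(-4, Add(Y, -4)) = Add(-4, Add(-4, Y)) = Add(-8, Y))
a = 24
Function('M')(p) = Mul(-7, p)
Function('n')(H) = Add(-192, Mul(24, H)) (Function('n')(H) = Mul(24, Add(-8, H)) = Add(-192, Mul(24, H)))
Pow(Add(Mul(Function('M')(58), Mul(-11, 9)), Function('n')(-993)), -1) = Pow(Add(Mul(Mul(-7, 58), Mul(-11, 9)), Add(-192, Mul(24, -993))), -1) = Pow(Add(Mul(-406, -99), Add(-192, -23832)), -1) = Pow(Add(40194, -24024), -1) = Pow(16170, -1) = Rational(1, 16170)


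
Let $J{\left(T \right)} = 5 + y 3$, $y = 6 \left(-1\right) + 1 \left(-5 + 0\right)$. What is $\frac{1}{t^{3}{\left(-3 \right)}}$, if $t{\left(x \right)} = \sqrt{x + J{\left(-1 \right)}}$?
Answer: $\frac{i \sqrt{31}}{961} \approx 0.0057937 i$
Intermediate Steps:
$y = -11$ ($y = -6 + 1 \left(-5\right) = -6 - 5 = -11$)
$J{\left(T \right)} = -28$ ($J{\left(T \right)} = 5 - 33 = -28$)
$t{\left(x \right)} = \sqrt{-28 + x}$ ($t{\left(x \right)} = \sqrt{x - 28} = \sqrt{-28 + x}$)
$\frac{1}{t^{3}{\left(-3 \right)}} = \frac{1}{\left(\sqrt{-28 - 3}\right)^{3}} = \frac{1}{\left(\sqrt{-31}\right)^{3}} = \frac{1}{\left(i \sqrt{31}\right)^{3}} = \frac{1}{\left(-31\right) i \sqrt{31}} = \frac{i \sqrt{31}}{961}$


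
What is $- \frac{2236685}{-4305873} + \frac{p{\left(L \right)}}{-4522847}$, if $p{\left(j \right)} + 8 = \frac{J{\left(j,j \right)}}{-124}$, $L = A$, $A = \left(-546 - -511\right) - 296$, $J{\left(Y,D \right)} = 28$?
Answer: $\frac{28509345755060}{54883540744851} \approx 0.51945$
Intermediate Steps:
$A = -331$ ($A = \left(-546 + 511\right) - 296 = -35 - 296 = -331$)
$L = -331$
$p{\left(j \right)} = - \frac{255}{31}$ ($p{\left(j \right)} = -8 + \frac{28}{-124} = -8 + 28 \left(- \frac{1}{124}\right) = -8 - \frac{7}{31} = - \frac{255}{31}$)
$- \frac{2236685}{-4305873} + \frac{p{\left(L \right)}}{-4522847} = - \frac{2236685}{-4305873} - \frac{255}{31 \left(-4522847\right)} = \left(-2236685\right) \left(- \frac{1}{4305873}\right) - - \frac{255}{140208257} = \frac{203335}{391443} + \frac{255}{140208257} = \frac{28509345755060}{54883540744851}$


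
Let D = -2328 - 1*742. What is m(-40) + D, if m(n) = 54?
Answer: -3016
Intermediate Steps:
D = -3070 (D = -2328 - 742 = -3070)
m(-40) + D = 54 - 3070 = -3016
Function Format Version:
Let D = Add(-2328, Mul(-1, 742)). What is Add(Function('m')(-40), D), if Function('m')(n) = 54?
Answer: -3016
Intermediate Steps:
D = -3070 (D = Add(-2328, -742) = -3070)
Add(Function('m')(-40), D) = Add(54, -3070) = -3016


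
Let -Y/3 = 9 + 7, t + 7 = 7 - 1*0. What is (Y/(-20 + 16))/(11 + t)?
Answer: 12/11 ≈ 1.0909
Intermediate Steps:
t = 0 (t = -7 + (7 - 1*0) = -7 + (7 + 0) = -7 + 7 = 0)
Y = -48 (Y = -3*(9 + 7) = -3*16 = -48)
(Y/(-20 + 16))/(11 + t) = (-48/(-20 + 16))/(11 + 0) = (-48/(-4))/11 = -¼*(-48)*(1/11) = 12*(1/11) = 12/11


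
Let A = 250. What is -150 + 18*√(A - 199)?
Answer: -150 + 18*√51 ≈ -21.454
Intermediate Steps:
-150 + 18*√(A - 199) = -150 + 18*√(250 - 199) = -150 + 18*√51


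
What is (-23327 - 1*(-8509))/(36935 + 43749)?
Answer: -7409/40342 ≈ -0.18365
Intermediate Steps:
(-23327 - 1*(-8509))/(36935 + 43749) = (-23327 + 8509)/80684 = -14818*1/80684 = -7409/40342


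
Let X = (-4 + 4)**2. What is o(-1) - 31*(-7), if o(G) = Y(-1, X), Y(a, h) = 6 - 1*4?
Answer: 219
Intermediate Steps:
X = 0 (X = 0**2 = 0)
Y(a, h) = 2 (Y(a, h) = 6 - 4 = 2)
o(G) = 2
o(-1) - 31*(-7) = 2 - 31*(-7) = 2 + 217 = 219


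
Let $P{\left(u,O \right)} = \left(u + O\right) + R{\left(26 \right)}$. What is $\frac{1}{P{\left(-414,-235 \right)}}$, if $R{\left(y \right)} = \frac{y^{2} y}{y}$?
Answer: $\frac{1}{27} \approx 0.037037$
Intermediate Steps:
$R{\left(y \right)} = y^{2}$ ($R{\left(y \right)} = \frac{y^{3}}{y} = y^{2}$)
$P{\left(u,O \right)} = 676 + O + u$ ($P{\left(u,O \right)} = \left(u + O\right) + 26^{2} = \left(O + u\right) + 676 = 676 + O + u$)
$\frac{1}{P{\left(-414,-235 \right)}} = \frac{1}{676 - 235 - 414} = \frac{1}{27}$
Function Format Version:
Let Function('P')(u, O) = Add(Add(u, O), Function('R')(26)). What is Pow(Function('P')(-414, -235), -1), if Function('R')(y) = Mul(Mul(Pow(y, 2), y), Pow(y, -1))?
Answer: Rational(1, 27) ≈ 0.037037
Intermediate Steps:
Function('R')(y) = Pow(y, 2) (Function('R')(y) = Mul(Pow(y, 3), Pow(y, -1)) = Pow(y, 2))
Function('P')(u, O) = Add(676, O, u) (Function('P')(u, O) = Add(Add(u, O), Pow(26, 2)) = Add(Add(O, u), 676) = Add(676, O, u))
Pow(Function('P')(-414, -235), -1) = Pow(Add(676, -235, -414), -1) = Pow(27, -1) = Rational(1, 27)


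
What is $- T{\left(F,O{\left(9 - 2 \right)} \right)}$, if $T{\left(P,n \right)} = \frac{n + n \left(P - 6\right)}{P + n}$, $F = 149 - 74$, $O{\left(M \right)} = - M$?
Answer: $\frac{245}{34} \approx 7.2059$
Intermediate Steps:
$F = 75$
$T{\left(P,n \right)} = \frac{n + n \left(-6 + P\right)}{P + n}$
$- T{\left(F,O{\left(9 - 2 \right)} \right)} = - \frac{- (9 - 2) \left(-5 + 75\right)}{75 - \left(9 - 2\right)} = - \frac{- (9 - 2) 70}{75 - \left(9 - 2\right)} = - \frac{\left(-1\right) 7 \cdot 70}{75 - 7} = - \frac{\left(-7\right) 70}{75 - 7} = - \frac{\left(-7\right) 70}{68} = \left(-1\right) \left(- \frac{245}{34}\right) = \frac{245}{34}$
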